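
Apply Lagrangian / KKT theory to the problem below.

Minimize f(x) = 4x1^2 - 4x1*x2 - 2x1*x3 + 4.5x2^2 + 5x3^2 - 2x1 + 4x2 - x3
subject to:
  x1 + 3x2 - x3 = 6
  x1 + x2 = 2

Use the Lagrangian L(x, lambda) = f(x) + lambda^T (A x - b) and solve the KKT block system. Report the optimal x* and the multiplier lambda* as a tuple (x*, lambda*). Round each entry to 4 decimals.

Form the Lagrangian:
  L(x, lambda) = (1/2) x^T Q x + c^T x + lambda^T (A x - b)
Stationarity (grad_x L = 0): Q x + c + A^T lambda = 0.
Primal feasibility: A x = b.

This gives the KKT block system:
  [ Q   A^T ] [ x     ]   [-c ]
  [ A    0  ] [ lambda ] = [ b ]

Solving the linear system:
  x*      = (0.411, 1.589, -0.8219)
  lambda* = (-10.0411, 13.4658)
  f(x*)   = 19.8356

x* = (0.411, 1.589, -0.8219), lambda* = (-10.0411, 13.4658)


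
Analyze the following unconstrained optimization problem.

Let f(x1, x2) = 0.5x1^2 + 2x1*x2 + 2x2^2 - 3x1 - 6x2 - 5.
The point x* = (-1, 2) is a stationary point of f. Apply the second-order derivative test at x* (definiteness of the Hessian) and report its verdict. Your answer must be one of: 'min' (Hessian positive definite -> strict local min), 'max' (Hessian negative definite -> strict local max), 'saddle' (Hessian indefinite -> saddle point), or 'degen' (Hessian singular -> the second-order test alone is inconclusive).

Compute the Hessian H = grad^2 f:
  H = [[1, 2], [2, 4]]
Verify stationarity: grad f(x*) = H x* + g = (0, 0).
Eigenvalues of H: 0, 5.
H has a zero eigenvalue (singular; positive semidefinite but not definite), so H is neither positive definite, negative definite, nor indefinite. The second-order test alone is inconclusive -> degen.
(Indeed, f is constant along the null direction of H through x*, so x* is not a strict local extremum.)

degen


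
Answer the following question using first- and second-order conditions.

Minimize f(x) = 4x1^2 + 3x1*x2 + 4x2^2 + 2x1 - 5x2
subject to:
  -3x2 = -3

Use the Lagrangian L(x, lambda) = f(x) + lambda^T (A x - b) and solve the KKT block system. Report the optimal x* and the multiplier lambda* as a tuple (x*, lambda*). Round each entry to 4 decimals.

Form the Lagrangian:
  L(x, lambda) = (1/2) x^T Q x + c^T x + lambda^T (A x - b)
Stationarity (grad_x L = 0): Q x + c + A^T lambda = 0.
Primal feasibility: A x = b.

This gives the KKT block system:
  [ Q   A^T ] [ x     ]   [-c ]
  [ A    0  ] [ lambda ] = [ b ]

Solving the linear system:
  x*      = (-0.625, 1)
  lambda* = (0.375)
  f(x*)   = -2.5625

x* = (-0.625, 1), lambda* = (0.375)


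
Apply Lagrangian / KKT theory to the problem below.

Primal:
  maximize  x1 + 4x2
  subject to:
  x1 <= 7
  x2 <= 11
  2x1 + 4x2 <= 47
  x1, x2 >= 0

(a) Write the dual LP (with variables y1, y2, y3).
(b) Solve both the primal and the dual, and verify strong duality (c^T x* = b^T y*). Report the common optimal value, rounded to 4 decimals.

The standard primal-dual pair for 'max c^T x s.t. A x <= b, x >= 0' is:
  Dual:  min b^T y  s.t.  A^T y >= c,  y >= 0.

So the dual LP is:
  minimize  7y1 + 11y2 + 47y3
  subject to:
    y1 + 2y3 >= 1
    y2 + 4y3 >= 4
    y1, y2, y3 >= 0

Solving the primal: x* = (1.5, 11).
  primal value c^T x* = 45.5.
Solving the dual: y* = (0, 2, 0.5).
  dual value b^T y* = 45.5.
Strong duality: c^T x* = b^T y*. Confirmed.

45.5


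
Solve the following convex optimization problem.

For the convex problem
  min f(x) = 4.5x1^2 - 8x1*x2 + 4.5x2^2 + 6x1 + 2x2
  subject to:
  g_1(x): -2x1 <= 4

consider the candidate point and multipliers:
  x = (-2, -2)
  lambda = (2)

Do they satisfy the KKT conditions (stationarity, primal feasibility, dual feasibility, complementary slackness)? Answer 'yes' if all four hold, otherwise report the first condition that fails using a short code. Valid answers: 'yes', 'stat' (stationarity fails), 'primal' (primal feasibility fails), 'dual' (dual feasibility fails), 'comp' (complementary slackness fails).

Gradient of f: grad f(x) = Q x + c = (4, 0)
Constraint values g_i(x) = a_i^T x - b_i:
  g_1((-2, -2)) = 0
Stationarity residual: grad f(x) + sum_i lambda_i a_i = (0, 0)
  -> stationarity OK
Primal feasibility (all g_i <= 0): OK
Dual feasibility (all lambda_i >= 0): OK
Complementary slackness (lambda_i * g_i(x) = 0 for all i): OK

Verdict: yes, KKT holds.

yes


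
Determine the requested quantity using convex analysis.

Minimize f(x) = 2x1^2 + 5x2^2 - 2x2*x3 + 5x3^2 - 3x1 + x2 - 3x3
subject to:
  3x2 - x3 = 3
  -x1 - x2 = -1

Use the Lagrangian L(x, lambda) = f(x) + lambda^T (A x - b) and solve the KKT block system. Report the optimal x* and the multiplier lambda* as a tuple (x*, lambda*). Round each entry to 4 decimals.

Form the Lagrangian:
  L(x, lambda) = (1/2) x^T Q x + c^T x + lambda^T (A x - b)
Stationarity (grad_x L = 0): Q x + c + A^T lambda = 0.
Primal feasibility: A x = b.

This gives the KKT block system:
  [ Q   A^T ] [ x     ]   [-c ]
  [ A    0  ] [ lambda ] = [ b ]

Solving the linear system:
  x*      = (-0.0109, 1.0109, 0.0326)
  lambda* = (-4.6957, -3.0435)
  f(x*)   = 5.9946

x* = (-0.0109, 1.0109, 0.0326), lambda* = (-4.6957, -3.0435)


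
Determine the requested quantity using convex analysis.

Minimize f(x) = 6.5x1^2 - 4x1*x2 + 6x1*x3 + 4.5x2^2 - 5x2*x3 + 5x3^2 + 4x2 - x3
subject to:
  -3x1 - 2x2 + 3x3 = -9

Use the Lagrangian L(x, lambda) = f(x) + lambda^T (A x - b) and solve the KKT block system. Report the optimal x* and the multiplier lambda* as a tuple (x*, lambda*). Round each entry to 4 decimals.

Form the Lagrangian:
  L(x, lambda) = (1/2) x^T Q x + c^T x + lambda^T (A x - b)
Stationarity (grad_x L = 0): Q x + c + A^T lambda = 0.
Primal feasibility: A x = b.

This gives the KKT block system:
  [ Q   A^T ] [ x     ]   [-c ]
  [ A    0  ] [ lambda ] = [ b ]

Solving the linear system:
  x*      = (1.4047, -0.0995, -1.6616)
  lambda* = (2.8967)
  f(x*)   = 13.6668

x* = (1.4047, -0.0995, -1.6616), lambda* = (2.8967)


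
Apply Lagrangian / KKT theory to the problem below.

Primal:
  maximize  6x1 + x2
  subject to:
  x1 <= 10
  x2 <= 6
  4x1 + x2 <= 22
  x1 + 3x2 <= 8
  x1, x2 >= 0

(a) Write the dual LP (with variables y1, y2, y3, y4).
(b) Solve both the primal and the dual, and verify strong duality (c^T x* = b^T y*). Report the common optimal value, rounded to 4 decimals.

The standard primal-dual pair for 'max c^T x s.t. A x <= b, x >= 0' is:
  Dual:  min b^T y  s.t.  A^T y >= c,  y >= 0.

So the dual LP is:
  minimize  10y1 + 6y2 + 22y3 + 8y4
  subject to:
    y1 + 4y3 + y4 >= 6
    y2 + y3 + 3y4 >= 1
    y1, y2, y3, y4 >= 0

Solving the primal: x* = (5.5, 0).
  primal value c^T x* = 33.
Solving the dual: y* = (0, 0, 1.5, 0).
  dual value b^T y* = 33.
Strong duality: c^T x* = b^T y*. Confirmed.

33


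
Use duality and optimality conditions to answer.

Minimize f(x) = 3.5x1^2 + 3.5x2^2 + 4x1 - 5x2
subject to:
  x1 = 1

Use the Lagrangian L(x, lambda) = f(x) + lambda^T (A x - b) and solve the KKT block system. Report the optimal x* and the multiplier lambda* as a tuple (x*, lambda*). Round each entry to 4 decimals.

Form the Lagrangian:
  L(x, lambda) = (1/2) x^T Q x + c^T x + lambda^T (A x - b)
Stationarity (grad_x L = 0): Q x + c + A^T lambda = 0.
Primal feasibility: A x = b.

This gives the KKT block system:
  [ Q   A^T ] [ x     ]   [-c ]
  [ A    0  ] [ lambda ] = [ b ]

Solving the linear system:
  x*      = (1, 0.7143)
  lambda* = (-11)
  f(x*)   = 5.7143

x* = (1, 0.7143), lambda* = (-11)


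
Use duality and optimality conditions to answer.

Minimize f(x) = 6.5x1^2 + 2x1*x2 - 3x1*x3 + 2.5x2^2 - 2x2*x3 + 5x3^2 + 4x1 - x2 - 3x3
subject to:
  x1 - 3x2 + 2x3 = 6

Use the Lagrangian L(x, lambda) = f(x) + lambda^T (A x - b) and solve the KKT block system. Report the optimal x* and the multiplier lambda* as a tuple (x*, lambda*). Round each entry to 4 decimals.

Form the Lagrangian:
  L(x, lambda) = (1/2) x^T Q x + c^T x + lambda^T (A x - b)
Stationarity (grad_x L = 0): Q x + c + A^T lambda = 0.
Primal feasibility: A x = b.

This gives the KKT block system:
  [ Q   A^T ] [ x     ]   [-c ]
  [ A    0  ] [ lambda ] = [ b ]

Solving the linear system:
  x*      = (0.3039, -1.4309, 0.7017)
  lambda* = (-2.9834)
  f(x*)   = 9.221

x* = (0.3039, -1.4309, 0.7017), lambda* = (-2.9834)


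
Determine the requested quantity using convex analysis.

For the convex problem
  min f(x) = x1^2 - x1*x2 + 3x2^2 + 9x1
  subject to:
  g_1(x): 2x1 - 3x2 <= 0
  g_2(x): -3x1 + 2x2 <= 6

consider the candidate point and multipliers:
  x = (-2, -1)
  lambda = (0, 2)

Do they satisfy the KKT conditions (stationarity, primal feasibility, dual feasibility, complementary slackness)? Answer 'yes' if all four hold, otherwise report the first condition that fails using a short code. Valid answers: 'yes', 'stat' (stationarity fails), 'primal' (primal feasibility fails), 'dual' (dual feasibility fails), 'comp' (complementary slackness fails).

Gradient of f: grad f(x) = Q x + c = (6, -4)
Constraint values g_i(x) = a_i^T x - b_i:
  g_1((-2, -1)) = -1
  g_2((-2, -1)) = -2
Stationarity residual: grad f(x) + sum_i lambda_i a_i = (0, 0)
  -> stationarity OK
Primal feasibility (all g_i <= 0): OK
Dual feasibility (all lambda_i >= 0): OK
Complementary slackness (lambda_i * g_i(x) = 0 for all i): FAILS

Verdict: the first failing condition is complementary_slackness -> comp.

comp


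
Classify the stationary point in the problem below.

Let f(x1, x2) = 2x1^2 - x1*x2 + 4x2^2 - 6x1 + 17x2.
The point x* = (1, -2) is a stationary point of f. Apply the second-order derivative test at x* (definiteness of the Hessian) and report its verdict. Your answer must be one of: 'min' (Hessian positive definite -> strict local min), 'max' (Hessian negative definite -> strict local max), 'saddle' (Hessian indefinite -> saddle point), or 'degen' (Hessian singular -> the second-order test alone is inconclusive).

Compute the Hessian H = grad^2 f:
  H = [[4, -1], [-1, 8]]
Verify stationarity: grad f(x*) = H x* + g = (0, 0).
Eigenvalues of H: 3.7639, 8.2361.
Both eigenvalues > 0, so H is positive definite -> x* is a strict local min.

min


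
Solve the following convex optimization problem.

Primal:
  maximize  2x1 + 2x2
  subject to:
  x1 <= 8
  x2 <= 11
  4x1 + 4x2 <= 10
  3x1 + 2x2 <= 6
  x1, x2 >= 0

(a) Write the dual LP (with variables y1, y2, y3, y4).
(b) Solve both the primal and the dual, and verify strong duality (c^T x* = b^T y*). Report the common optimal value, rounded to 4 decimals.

The standard primal-dual pair for 'max c^T x s.t. A x <= b, x >= 0' is:
  Dual:  min b^T y  s.t.  A^T y >= c,  y >= 0.

So the dual LP is:
  minimize  8y1 + 11y2 + 10y3 + 6y4
  subject to:
    y1 + 4y3 + 3y4 >= 2
    y2 + 4y3 + 2y4 >= 2
    y1, y2, y3, y4 >= 0

Solving the primal: x* = (1, 1.5).
  primal value c^T x* = 5.
Solving the dual: y* = (0, 0, 0.5, 0).
  dual value b^T y* = 5.
Strong duality: c^T x* = b^T y*. Confirmed.

5


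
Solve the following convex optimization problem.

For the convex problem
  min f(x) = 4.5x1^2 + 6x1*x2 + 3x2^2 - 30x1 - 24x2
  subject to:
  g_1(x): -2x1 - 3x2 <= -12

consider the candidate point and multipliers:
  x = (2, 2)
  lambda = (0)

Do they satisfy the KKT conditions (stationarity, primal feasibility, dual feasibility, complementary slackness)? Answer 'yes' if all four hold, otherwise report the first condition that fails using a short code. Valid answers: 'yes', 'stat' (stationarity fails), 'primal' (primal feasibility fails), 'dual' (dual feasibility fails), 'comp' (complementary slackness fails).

Gradient of f: grad f(x) = Q x + c = (0, 0)
Constraint values g_i(x) = a_i^T x - b_i:
  g_1((2, 2)) = 2
Stationarity residual: grad f(x) + sum_i lambda_i a_i = (0, 0)
  -> stationarity OK
Primal feasibility (all g_i <= 0): FAILS
Dual feasibility (all lambda_i >= 0): OK
Complementary slackness (lambda_i * g_i(x) = 0 for all i): OK

Verdict: the first failing condition is primal_feasibility -> primal.

primal


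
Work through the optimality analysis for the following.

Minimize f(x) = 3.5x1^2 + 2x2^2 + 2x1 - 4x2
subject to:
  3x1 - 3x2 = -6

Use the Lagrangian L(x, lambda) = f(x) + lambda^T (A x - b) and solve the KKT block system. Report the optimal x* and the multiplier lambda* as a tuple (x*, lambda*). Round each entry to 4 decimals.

Form the Lagrangian:
  L(x, lambda) = (1/2) x^T Q x + c^T x + lambda^T (A x - b)
Stationarity (grad_x L = 0): Q x + c + A^T lambda = 0.
Primal feasibility: A x = b.

This gives the KKT block system:
  [ Q   A^T ] [ x     ]   [-c ]
  [ A    0  ] [ lambda ] = [ b ]

Solving the linear system:
  x*      = (-0.5455, 1.4545)
  lambda* = (0.6061)
  f(x*)   = -1.6364

x* = (-0.5455, 1.4545), lambda* = (0.6061)


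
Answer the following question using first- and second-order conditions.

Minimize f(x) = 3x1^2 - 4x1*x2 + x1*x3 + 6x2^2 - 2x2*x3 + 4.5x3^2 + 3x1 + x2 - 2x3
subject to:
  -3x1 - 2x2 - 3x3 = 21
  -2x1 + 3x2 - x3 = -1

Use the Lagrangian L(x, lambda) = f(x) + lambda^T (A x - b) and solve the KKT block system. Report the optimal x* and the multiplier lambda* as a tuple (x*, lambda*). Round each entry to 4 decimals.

Form the Lagrangian:
  L(x, lambda) = (1/2) x^T Q x + c^T x + lambda^T (A x - b)
Stationarity (grad_x L = 0): Q x + c + A^T lambda = 0.
Primal feasibility: A x = b.

This gives the KKT block system:
  [ Q   A^T ] [ x     ]   [-c ]
  [ A    0  ] [ lambda ] = [ b ]

Solving the linear system:
  x*      = (-3.6114, -3.1668, -1.2774)
  lambda* = (-4.7568, 3.4957)
  f(x*)   = 45.9707

x* = (-3.6114, -3.1668, -1.2774), lambda* = (-4.7568, 3.4957)


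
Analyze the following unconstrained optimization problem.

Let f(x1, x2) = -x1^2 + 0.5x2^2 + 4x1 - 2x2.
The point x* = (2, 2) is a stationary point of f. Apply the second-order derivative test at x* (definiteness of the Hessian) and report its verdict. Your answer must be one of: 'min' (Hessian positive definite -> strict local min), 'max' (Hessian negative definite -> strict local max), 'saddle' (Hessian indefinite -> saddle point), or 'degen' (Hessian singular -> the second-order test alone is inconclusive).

Compute the Hessian H = grad^2 f:
  H = [[-2, 0], [0, 1]]
Verify stationarity: grad f(x*) = H x* + g = (0, 0).
Eigenvalues of H: -2, 1.
Eigenvalues have mixed signs, so H is indefinite -> x* is a saddle point.

saddle


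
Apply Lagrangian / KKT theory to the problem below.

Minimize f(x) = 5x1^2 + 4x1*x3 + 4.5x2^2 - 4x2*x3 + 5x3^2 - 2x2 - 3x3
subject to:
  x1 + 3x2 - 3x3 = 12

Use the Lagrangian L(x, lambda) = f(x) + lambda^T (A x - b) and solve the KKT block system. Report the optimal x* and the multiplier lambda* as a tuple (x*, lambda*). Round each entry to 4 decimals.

Form the Lagrangian:
  L(x, lambda) = (1/2) x^T Q x + c^T x + lambda^T (A x - b)
Stationarity (grad_x L = 0): Q x + c + A^T lambda = 0.
Primal feasibility: A x = b.

This gives the KKT block system:
  [ Q   A^T ] [ x     ]   [-c ]
  [ A    0  ] [ lambda ] = [ b ]

Solving the linear system:
  x*      = (1.3817, 1.8827, -1.6567)
  lambda* = (-7.1904)
  f(x*)   = 43.7447

x* = (1.3817, 1.8827, -1.6567), lambda* = (-7.1904)


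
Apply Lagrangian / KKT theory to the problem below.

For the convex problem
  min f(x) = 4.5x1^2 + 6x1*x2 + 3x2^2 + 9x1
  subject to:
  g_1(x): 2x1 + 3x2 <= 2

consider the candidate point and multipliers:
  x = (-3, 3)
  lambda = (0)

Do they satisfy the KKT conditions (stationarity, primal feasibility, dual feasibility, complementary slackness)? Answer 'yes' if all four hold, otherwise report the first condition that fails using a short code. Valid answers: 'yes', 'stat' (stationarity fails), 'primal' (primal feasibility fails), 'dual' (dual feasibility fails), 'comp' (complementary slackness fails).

Gradient of f: grad f(x) = Q x + c = (0, 0)
Constraint values g_i(x) = a_i^T x - b_i:
  g_1((-3, 3)) = 1
Stationarity residual: grad f(x) + sum_i lambda_i a_i = (0, 0)
  -> stationarity OK
Primal feasibility (all g_i <= 0): FAILS
Dual feasibility (all lambda_i >= 0): OK
Complementary slackness (lambda_i * g_i(x) = 0 for all i): OK

Verdict: the first failing condition is primal_feasibility -> primal.

primal


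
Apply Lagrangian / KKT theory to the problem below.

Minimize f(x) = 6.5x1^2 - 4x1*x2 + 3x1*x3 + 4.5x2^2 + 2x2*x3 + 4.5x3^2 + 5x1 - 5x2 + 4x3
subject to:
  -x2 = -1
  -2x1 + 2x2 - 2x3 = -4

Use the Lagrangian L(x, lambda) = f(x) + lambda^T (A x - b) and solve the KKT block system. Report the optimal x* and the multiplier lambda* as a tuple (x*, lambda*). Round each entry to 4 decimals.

Form the Lagrangian:
  L(x, lambda) = (1/2) x^T Q x + c^T x + lambda^T (A x - b)
Stationarity (grad_x L = 0): Q x + c + A^T lambda = 0.
Primal feasibility: A x = b.

This gives the KKT block system:
  [ Q   A^T ] [ x     ]   [-c ]
  [ A    0  ] [ lambda ] = [ b ]

Solving the linear system:
  x*      = (1.4375, 1, 1.5625)
  lambda* = (25.75, 12.1875)
  f(x*)   = 41.4688

x* = (1.4375, 1, 1.5625), lambda* = (25.75, 12.1875)


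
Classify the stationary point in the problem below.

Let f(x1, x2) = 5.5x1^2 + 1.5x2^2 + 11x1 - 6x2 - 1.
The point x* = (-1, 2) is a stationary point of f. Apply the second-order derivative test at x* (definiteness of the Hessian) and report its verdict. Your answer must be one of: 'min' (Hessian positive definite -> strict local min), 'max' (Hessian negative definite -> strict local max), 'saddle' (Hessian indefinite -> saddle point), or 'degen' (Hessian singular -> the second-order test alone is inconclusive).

Compute the Hessian H = grad^2 f:
  H = [[11, 0], [0, 3]]
Verify stationarity: grad f(x*) = H x* + g = (0, 0).
Eigenvalues of H: 3, 11.
Both eigenvalues > 0, so H is positive definite -> x* is a strict local min.

min


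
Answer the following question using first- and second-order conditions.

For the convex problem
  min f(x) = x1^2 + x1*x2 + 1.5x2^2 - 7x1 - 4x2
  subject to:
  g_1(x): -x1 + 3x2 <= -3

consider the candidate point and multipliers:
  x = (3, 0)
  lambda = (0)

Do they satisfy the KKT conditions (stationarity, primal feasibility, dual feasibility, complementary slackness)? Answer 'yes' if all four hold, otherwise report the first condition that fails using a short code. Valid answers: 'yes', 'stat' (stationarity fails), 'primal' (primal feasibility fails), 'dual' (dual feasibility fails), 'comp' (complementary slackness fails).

Gradient of f: grad f(x) = Q x + c = (-1, -1)
Constraint values g_i(x) = a_i^T x - b_i:
  g_1((3, 0)) = 0
Stationarity residual: grad f(x) + sum_i lambda_i a_i = (-1, -1)
  -> stationarity FAILS
Primal feasibility (all g_i <= 0): OK
Dual feasibility (all lambda_i >= 0): OK
Complementary slackness (lambda_i * g_i(x) = 0 for all i): OK

Verdict: the first failing condition is stationarity -> stat.

stat


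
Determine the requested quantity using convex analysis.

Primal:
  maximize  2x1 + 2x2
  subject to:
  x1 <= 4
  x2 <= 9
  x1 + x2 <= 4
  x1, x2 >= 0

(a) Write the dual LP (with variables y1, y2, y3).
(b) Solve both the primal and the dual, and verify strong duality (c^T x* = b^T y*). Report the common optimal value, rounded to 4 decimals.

The standard primal-dual pair for 'max c^T x s.t. A x <= b, x >= 0' is:
  Dual:  min b^T y  s.t.  A^T y >= c,  y >= 0.

So the dual LP is:
  minimize  4y1 + 9y2 + 4y3
  subject to:
    y1 + y3 >= 2
    y2 + y3 >= 2
    y1, y2, y3 >= 0

Solving the primal: x* = (0, 4).
  primal value c^T x* = 8.
Solving the dual: y* = (0, 0, 2).
  dual value b^T y* = 8.
Strong duality: c^T x* = b^T y*. Confirmed.

8


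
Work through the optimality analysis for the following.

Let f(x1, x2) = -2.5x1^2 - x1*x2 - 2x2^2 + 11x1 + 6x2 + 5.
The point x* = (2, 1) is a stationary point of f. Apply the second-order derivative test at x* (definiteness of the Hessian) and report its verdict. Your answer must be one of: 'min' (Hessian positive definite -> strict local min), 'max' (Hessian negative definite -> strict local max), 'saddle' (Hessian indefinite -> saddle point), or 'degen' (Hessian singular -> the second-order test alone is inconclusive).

Compute the Hessian H = grad^2 f:
  H = [[-5, -1], [-1, -4]]
Verify stationarity: grad f(x*) = H x* + g = (0, 0).
Eigenvalues of H: -5.618, -3.382.
Both eigenvalues < 0, so H is negative definite -> x* is a strict local max.

max


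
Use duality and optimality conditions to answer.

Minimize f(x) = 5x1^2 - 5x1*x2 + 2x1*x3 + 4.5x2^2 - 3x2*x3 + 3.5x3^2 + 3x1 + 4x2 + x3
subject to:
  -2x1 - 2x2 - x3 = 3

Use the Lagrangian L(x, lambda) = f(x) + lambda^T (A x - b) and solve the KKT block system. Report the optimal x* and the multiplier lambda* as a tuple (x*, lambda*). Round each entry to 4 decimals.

Form the Lagrangian:
  L(x, lambda) = (1/2) x^T Q x + c^T x + lambda^T (A x - b)
Stationarity (grad_x L = 0): Q x + c + A^T lambda = 0.
Primal feasibility: A x = b.

This gives the KKT block system:
  [ Q   A^T ] [ x     ]   [-c ]
  [ A    0  ] [ lambda ] = [ b ]

Solving the linear system:
  x*      = (-0.5775, -0.787, -0.271)
  lambda* = (0.3089)
  f(x*)   = -3.0391

x* = (-0.5775, -0.787, -0.271), lambda* = (0.3089)


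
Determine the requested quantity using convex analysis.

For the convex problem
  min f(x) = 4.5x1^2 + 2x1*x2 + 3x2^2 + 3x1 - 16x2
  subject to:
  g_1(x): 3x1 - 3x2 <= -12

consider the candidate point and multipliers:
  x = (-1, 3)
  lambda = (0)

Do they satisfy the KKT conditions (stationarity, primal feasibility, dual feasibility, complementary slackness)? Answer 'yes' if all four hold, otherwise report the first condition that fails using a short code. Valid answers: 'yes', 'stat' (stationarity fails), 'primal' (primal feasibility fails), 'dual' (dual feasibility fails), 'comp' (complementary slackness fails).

Gradient of f: grad f(x) = Q x + c = (0, 0)
Constraint values g_i(x) = a_i^T x - b_i:
  g_1((-1, 3)) = 0
Stationarity residual: grad f(x) + sum_i lambda_i a_i = (0, 0)
  -> stationarity OK
Primal feasibility (all g_i <= 0): OK
Dual feasibility (all lambda_i >= 0): OK
Complementary slackness (lambda_i * g_i(x) = 0 for all i): OK

Verdict: yes, KKT holds.

yes


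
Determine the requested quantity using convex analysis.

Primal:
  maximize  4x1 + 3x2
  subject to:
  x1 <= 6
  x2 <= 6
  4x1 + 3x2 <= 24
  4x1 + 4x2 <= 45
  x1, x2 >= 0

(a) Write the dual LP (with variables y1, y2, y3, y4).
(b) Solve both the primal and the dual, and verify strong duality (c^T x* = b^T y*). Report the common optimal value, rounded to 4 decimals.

The standard primal-dual pair for 'max c^T x s.t. A x <= b, x >= 0' is:
  Dual:  min b^T y  s.t.  A^T y >= c,  y >= 0.

So the dual LP is:
  minimize  6y1 + 6y2 + 24y3 + 45y4
  subject to:
    y1 + 4y3 + 4y4 >= 4
    y2 + 3y3 + 4y4 >= 3
    y1, y2, y3, y4 >= 0

Solving the primal: x* = (6, 0).
  primal value c^T x* = 24.
Solving the dual: y* = (0, 0, 1, 0).
  dual value b^T y* = 24.
Strong duality: c^T x* = b^T y*. Confirmed.

24


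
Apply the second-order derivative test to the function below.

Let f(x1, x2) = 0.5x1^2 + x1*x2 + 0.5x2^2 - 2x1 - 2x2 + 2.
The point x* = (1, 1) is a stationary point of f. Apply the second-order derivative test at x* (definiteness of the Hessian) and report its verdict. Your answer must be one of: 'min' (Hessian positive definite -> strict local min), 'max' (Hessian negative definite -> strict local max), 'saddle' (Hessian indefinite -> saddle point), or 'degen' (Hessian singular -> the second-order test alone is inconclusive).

Compute the Hessian H = grad^2 f:
  H = [[1, 1], [1, 1]]
Verify stationarity: grad f(x*) = H x* + g = (0, 0).
Eigenvalues of H: 0, 2.
H has a zero eigenvalue (singular; positive semidefinite but not definite), so H is neither positive definite, negative definite, nor indefinite. The second-order test alone is inconclusive -> degen.
(Indeed, f is constant along the null direction of H through x*, so x* is not a strict local extremum.)

degen


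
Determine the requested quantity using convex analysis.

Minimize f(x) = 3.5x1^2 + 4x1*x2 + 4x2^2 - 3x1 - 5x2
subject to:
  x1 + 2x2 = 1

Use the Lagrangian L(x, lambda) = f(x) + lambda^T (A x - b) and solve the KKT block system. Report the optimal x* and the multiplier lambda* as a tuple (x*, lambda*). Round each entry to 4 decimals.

Form the Lagrangian:
  L(x, lambda) = (1/2) x^T Q x + c^T x + lambda^T (A x - b)
Stationarity (grad_x L = 0): Q x + c + A^T lambda = 0.
Primal feasibility: A x = b.

This gives the KKT block system:
  [ Q   A^T ] [ x     ]   [-c ]
  [ A    0  ] [ lambda ] = [ b ]

Solving the linear system:
  x*      = (0.1, 0.45)
  lambda* = (0.5)
  f(x*)   = -1.525

x* = (0.1, 0.45), lambda* = (0.5)


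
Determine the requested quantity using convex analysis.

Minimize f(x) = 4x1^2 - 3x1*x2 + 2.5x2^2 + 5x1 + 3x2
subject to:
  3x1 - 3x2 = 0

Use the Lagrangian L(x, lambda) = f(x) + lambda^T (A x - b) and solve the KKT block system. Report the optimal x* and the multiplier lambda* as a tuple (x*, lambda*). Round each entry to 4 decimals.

Form the Lagrangian:
  L(x, lambda) = (1/2) x^T Q x + c^T x + lambda^T (A x - b)
Stationarity (grad_x L = 0): Q x + c + A^T lambda = 0.
Primal feasibility: A x = b.

This gives the KKT block system:
  [ Q   A^T ] [ x     ]   [-c ]
  [ A    0  ] [ lambda ] = [ b ]

Solving the linear system:
  x*      = (-1.1429, -1.1429)
  lambda* = (0.2381)
  f(x*)   = -4.5714

x* = (-1.1429, -1.1429), lambda* = (0.2381)


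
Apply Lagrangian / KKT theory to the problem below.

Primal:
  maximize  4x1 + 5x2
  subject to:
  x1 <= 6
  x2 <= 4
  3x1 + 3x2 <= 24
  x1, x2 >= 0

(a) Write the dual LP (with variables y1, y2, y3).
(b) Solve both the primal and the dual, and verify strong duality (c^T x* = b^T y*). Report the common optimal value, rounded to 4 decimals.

The standard primal-dual pair for 'max c^T x s.t. A x <= b, x >= 0' is:
  Dual:  min b^T y  s.t.  A^T y >= c,  y >= 0.

So the dual LP is:
  minimize  6y1 + 4y2 + 24y3
  subject to:
    y1 + 3y3 >= 4
    y2 + 3y3 >= 5
    y1, y2, y3 >= 0

Solving the primal: x* = (4, 4).
  primal value c^T x* = 36.
Solving the dual: y* = (0, 1, 1.3333).
  dual value b^T y* = 36.
Strong duality: c^T x* = b^T y*. Confirmed.

36


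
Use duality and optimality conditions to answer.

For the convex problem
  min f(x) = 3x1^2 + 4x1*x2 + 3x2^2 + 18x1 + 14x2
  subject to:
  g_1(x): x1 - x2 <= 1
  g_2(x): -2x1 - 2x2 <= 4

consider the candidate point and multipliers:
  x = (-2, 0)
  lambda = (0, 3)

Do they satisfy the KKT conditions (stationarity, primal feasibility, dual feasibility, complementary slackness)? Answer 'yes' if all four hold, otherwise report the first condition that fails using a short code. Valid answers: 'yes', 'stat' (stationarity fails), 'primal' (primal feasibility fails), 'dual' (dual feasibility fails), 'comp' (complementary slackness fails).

Gradient of f: grad f(x) = Q x + c = (6, 6)
Constraint values g_i(x) = a_i^T x - b_i:
  g_1((-2, 0)) = -3
  g_2((-2, 0)) = 0
Stationarity residual: grad f(x) + sum_i lambda_i a_i = (0, 0)
  -> stationarity OK
Primal feasibility (all g_i <= 0): OK
Dual feasibility (all lambda_i >= 0): OK
Complementary slackness (lambda_i * g_i(x) = 0 for all i): OK

Verdict: yes, KKT holds.

yes


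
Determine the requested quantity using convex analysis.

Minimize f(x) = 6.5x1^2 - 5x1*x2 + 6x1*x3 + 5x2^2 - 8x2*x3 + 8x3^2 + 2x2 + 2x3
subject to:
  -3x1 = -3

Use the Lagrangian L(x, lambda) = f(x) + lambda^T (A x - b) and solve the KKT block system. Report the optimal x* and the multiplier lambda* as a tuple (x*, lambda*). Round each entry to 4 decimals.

Form the Lagrangian:
  L(x, lambda) = (1/2) x^T Q x + c^T x + lambda^T (A x - b)
Stationarity (grad_x L = 0): Q x + c + A^T lambda = 0.
Primal feasibility: A x = b.

This gives the KKT block system:
  [ Q   A^T ] [ x     ]   [-c ]
  [ A    0  ] [ lambda ] = [ b ]

Solving the linear system:
  x*      = (1, -0.1667, -0.5833)
  lambda* = (3.4444)
  f(x*)   = 4.4167

x* = (1, -0.1667, -0.5833), lambda* = (3.4444)


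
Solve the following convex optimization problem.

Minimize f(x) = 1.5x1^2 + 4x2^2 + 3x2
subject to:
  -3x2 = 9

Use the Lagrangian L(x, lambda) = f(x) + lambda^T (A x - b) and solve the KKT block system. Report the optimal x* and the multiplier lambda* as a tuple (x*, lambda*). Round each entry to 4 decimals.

Form the Lagrangian:
  L(x, lambda) = (1/2) x^T Q x + c^T x + lambda^T (A x - b)
Stationarity (grad_x L = 0): Q x + c + A^T lambda = 0.
Primal feasibility: A x = b.

This gives the KKT block system:
  [ Q   A^T ] [ x     ]   [-c ]
  [ A    0  ] [ lambda ] = [ b ]

Solving the linear system:
  x*      = (0, -3)
  lambda* = (-7)
  f(x*)   = 27

x* = (0, -3), lambda* = (-7)


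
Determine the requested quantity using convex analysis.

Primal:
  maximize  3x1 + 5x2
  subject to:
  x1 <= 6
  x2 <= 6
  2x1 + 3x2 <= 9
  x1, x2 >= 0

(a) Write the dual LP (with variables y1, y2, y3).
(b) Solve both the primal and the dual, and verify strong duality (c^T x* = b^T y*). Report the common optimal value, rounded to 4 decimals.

The standard primal-dual pair for 'max c^T x s.t. A x <= b, x >= 0' is:
  Dual:  min b^T y  s.t.  A^T y >= c,  y >= 0.

So the dual LP is:
  minimize  6y1 + 6y2 + 9y3
  subject to:
    y1 + 2y3 >= 3
    y2 + 3y3 >= 5
    y1, y2, y3 >= 0

Solving the primal: x* = (0, 3).
  primal value c^T x* = 15.
Solving the dual: y* = (0, 0, 1.6667).
  dual value b^T y* = 15.
Strong duality: c^T x* = b^T y*. Confirmed.

15


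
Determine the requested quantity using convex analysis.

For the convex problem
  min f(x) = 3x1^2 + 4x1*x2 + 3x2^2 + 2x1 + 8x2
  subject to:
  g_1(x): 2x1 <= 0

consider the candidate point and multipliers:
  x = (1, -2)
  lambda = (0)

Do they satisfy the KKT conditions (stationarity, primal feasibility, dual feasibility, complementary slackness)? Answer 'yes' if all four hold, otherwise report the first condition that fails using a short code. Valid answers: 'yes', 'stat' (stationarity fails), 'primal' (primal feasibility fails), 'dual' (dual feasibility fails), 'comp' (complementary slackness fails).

Gradient of f: grad f(x) = Q x + c = (0, 0)
Constraint values g_i(x) = a_i^T x - b_i:
  g_1((1, -2)) = 2
Stationarity residual: grad f(x) + sum_i lambda_i a_i = (0, 0)
  -> stationarity OK
Primal feasibility (all g_i <= 0): FAILS
Dual feasibility (all lambda_i >= 0): OK
Complementary slackness (lambda_i * g_i(x) = 0 for all i): OK

Verdict: the first failing condition is primal_feasibility -> primal.

primal


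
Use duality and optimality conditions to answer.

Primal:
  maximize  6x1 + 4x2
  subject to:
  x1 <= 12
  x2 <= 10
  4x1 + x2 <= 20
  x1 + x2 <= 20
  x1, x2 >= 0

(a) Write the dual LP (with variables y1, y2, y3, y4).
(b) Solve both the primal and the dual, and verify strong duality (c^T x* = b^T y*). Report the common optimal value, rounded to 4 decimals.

The standard primal-dual pair for 'max c^T x s.t. A x <= b, x >= 0' is:
  Dual:  min b^T y  s.t.  A^T y >= c,  y >= 0.

So the dual LP is:
  minimize  12y1 + 10y2 + 20y3 + 20y4
  subject to:
    y1 + 4y3 + y4 >= 6
    y2 + y3 + y4 >= 4
    y1, y2, y3, y4 >= 0

Solving the primal: x* = (2.5, 10).
  primal value c^T x* = 55.
Solving the dual: y* = (0, 2.5, 1.5, 0).
  dual value b^T y* = 55.
Strong duality: c^T x* = b^T y*. Confirmed.

55


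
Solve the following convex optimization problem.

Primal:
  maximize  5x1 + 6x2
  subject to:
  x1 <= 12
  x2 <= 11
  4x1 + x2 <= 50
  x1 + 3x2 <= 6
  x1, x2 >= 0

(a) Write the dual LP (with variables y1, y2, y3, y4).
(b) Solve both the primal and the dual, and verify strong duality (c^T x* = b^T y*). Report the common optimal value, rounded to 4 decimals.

The standard primal-dual pair for 'max c^T x s.t. A x <= b, x >= 0' is:
  Dual:  min b^T y  s.t.  A^T y >= c,  y >= 0.

So the dual LP is:
  minimize  12y1 + 11y2 + 50y3 + 6y4
  subject to:
    y1 + 4y3 + y4 >= 5
    y2 + y3 + 3y4 >= 6
    y1, y2, y3, y4 >= 0

Solving the primal: x* = (6, 0).
  primal value c^T x* = 30.
Solving the dual: y* = (0, 0, 0, 5).
  dual value b^T y* = 30.
Strong duality: c^T x* = b^T y*. Confirmed.

30


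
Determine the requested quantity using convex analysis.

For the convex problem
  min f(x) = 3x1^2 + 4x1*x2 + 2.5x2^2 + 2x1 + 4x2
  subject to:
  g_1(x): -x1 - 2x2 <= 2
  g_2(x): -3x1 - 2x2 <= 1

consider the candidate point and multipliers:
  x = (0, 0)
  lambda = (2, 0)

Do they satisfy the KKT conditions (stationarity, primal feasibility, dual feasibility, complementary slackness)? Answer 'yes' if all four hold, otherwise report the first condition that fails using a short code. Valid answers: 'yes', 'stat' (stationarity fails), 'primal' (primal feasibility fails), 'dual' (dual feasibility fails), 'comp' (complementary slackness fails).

Gradient of f: grad f(x) = Q x + c = (2, 4)
Constraint values g_i(x) = a_i^T x - b_i:
  g_1((0, 0)) = -2
  g_2((0, 0)) = -1
Stationarity residual: grad f(x) + sum_i lambda_i a_i = (0, 0)
  -> stationarity OK
Primal feasibility (all g_i <= 0): OK
Dual feasibility (all lambda_i >= 0): OK
Complementary slackness (lambda_i * g_i(x) = 0 for all i): FAILS

Verdict: the first failing condition is complementary_slackness -> comp.

comp


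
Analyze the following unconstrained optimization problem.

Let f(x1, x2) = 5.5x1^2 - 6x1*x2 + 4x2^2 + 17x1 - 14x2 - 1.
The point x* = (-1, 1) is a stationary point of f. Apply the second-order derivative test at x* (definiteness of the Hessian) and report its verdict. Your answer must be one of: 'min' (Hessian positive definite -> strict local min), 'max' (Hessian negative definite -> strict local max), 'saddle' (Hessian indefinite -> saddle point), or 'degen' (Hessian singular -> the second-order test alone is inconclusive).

Compute the Hessian H = grad^2 f:
  H = [[11, -6], [-6, 8]]
Verify stationarity: grad f(x*) = H x* + g = (0, 0).
Eigenvalues of H: 3.3153, 15.6847.
Both eigenvalues > 0, so H is positive definite -> x* is a strict local min.

min


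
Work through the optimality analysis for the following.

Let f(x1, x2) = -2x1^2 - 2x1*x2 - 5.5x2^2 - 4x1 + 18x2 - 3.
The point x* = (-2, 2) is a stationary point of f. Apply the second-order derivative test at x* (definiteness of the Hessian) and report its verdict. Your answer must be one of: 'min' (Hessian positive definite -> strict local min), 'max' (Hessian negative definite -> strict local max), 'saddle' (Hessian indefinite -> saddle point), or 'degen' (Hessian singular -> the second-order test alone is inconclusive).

Compute the Hessian H = grad^2 f:
  H = [[-4, -2], [-2, -11]]
Verify stationarity: grad f(x*) = H x* + g = (0, 0).
Eigenvalues of H: -11.5311, -3.4689.
Both eigenvalues < 0, so H is negative definite -> x* is a strict local max.

max


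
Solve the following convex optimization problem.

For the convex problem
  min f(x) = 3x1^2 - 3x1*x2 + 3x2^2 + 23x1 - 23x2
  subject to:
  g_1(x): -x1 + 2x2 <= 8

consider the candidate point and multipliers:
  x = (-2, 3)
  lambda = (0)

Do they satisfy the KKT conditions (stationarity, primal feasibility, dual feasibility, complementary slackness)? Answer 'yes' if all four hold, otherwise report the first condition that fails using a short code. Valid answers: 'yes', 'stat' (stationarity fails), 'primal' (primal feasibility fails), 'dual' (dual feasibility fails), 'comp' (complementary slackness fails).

Gradient of f: grad f(x) = Q x + c = (2, 1)
Constraint values g_i(x) = a_i^T x - b_i:
  g_1((-2, 3)) = 0
Stationarity residual: grad f(x) + sum_i lambda_i a_i = (2, 1)
  -> stationarity FAILS
Primal feasibility (all g_i <= 0): OK
Dual feasibility (all lambda_i >= 0): OK
Complementary slackness (lambda_i * g_i(x) = 0 for all i): OK

Verdict: the first failing condition is stationarity -> stat.

stat


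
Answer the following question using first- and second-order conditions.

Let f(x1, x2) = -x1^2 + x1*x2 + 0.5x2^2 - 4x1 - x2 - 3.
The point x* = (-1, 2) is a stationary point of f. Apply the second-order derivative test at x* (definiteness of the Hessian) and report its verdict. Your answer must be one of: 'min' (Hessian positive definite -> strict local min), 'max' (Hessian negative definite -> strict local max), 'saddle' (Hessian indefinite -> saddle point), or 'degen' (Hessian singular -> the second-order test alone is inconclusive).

Compute the Hessian H = grad^2 f:
  H = [[-2, 1], [1, 1]]
Verify stationarity: grad f(x*) = H x* + g = (0, 0).
Eigenvalues of H: -2.3028, 1.3028.
Eigenvalues have mixed signs, so H is indefinite -> x* is a saddle point.

saddle


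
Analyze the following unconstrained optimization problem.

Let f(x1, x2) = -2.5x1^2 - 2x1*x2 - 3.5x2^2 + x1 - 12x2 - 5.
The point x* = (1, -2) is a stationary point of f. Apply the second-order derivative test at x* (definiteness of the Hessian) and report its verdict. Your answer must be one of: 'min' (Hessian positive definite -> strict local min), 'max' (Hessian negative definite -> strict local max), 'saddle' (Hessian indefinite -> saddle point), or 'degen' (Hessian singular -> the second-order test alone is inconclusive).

Compute the Hessian H = grad^2 f:
  H = [[-5, -2], [-2, -7]]
Verify stationarity: grad f(x*) = H x* + g = (0, 0).
Eigenvalues of H: -8.2361, -3.7639.
Both eigenvalues < 0, so H is negative definite -> x* is a strict local max.

max


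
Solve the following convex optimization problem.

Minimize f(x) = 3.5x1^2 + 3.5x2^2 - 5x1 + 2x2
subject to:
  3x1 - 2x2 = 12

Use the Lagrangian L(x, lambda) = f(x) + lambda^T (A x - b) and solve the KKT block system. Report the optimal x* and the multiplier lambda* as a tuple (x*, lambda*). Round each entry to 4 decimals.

Form the Lagrangian:
  L(x, lambda) = (1/2) x^T Q x + c^T x + lambda^T (A x - b)
Stationarity (grad_x L = 0): Q x + c + A^T lambda = 0.
Primal feasibility: A x = b.

This gives the KKT block system:
  [ Q   A^T ] [ x     ]   [-c ]
  [ A    0  ] [ lambda ] = [ b ]

Solving the linear system:
  x*      = (2.8571, -1.7143)
  lambda* = (-5)
  f(x*)   = 21.1429

x* = (2.8571, -1.7143), lambda* = (-5)


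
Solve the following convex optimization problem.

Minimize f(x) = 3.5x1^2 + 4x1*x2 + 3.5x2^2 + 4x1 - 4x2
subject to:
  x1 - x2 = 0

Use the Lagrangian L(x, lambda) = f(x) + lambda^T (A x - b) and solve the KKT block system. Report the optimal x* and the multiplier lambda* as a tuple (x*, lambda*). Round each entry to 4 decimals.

Form the Lagrangian:
  L(x, lambda) = (1/2) x^T Q x + c^T x + lambda^T (A x - b)
Stationarity (grad_x L = 0): Q x + c + A^T lambda = 0.
Primal feasibility: A x = b.

This gives the KKT block system:
  [ Q   A^T ] [ x     ]   [-c ]
  [ A    0  ] [ lambda ] = [ b ]

Solving the linear system:
  x*      = (0, 0)
  lambda* = (-4)
  f(x*)   = 0

x* = (0, 0), lambda* = (-4)


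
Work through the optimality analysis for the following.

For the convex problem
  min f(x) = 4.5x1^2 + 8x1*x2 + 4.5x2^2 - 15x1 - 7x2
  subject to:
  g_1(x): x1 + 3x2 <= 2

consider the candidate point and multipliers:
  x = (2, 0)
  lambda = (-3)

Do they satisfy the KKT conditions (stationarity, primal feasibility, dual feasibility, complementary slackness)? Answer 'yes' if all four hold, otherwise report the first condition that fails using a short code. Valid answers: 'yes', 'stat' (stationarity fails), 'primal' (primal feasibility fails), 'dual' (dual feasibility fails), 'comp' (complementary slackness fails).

Gradient of f: grad f(x) = Q x + c = (3, 9)
Constraint values g_i(x) = a_i^T x - b_i:
  g_1((2, 0)) = 0
Stationarity residual: grad f(x) + sum_i lambda_i a_i = (0, 0)
  -> stationarity OK
Primal feasibility (all g_i <= 0): OK
Dual feasibility (all lambda_i >= 0): FAILS
Complementary slackness (lambda_i * g_i(x) = 0 for all i): OK

Verdict: the first failing condition is dual_feasibility -> dual.

dual


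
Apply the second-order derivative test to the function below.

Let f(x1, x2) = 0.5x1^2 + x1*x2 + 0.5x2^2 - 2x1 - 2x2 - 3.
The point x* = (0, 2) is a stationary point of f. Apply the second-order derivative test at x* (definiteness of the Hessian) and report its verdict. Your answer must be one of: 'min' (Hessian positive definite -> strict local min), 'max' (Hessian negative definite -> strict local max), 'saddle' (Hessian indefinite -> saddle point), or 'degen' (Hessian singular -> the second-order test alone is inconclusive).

Compute the Hessian H = grad^2 f:
  H = [[1, 1], [1, 1]]
Verify stationarity: grad f(x*) = H x* + g = (0, 0).
Eigenvalues of H: 0, 2.
H has a zero eigenvalue (singular; positive semidefinite but not definite), so H is neither positive definite, negative definite, nor indefinite. The second-order test alone is inconclusive -> degen.
(Indeed, f is constant along the null direction of H through x*, so x* is not a strict local extremum.)

degen
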